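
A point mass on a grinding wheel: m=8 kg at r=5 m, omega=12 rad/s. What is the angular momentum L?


Given: m = 8 kg, r = 5 m, omega = 12 rad/s
For a point mass: I = m*r^2
I = 8*5^2 = 8*25 = 200
L = I*omega = 200*12
L = 2400 kg*m^2/s

2400 kg*m^2/s


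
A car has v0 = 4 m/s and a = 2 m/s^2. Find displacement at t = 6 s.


Given: v0 = 4 m/s, a = 2 m/s^2, t = 6 s
Using s = v0*t + (1/2)*a*t^2
s = 4*6 + (1/2)*2*6^2
s = 24 + (1/2)*72
s = 24 + 36
s = 60

60 m


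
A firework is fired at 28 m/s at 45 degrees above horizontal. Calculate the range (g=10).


Given: v0 = 28 m/s, theta = 45 deg, g = 10 m/s^2
sin(2*45) = sin(90) = 1
Using R = v0^2 * sin(2*theta) / g
R = 28^2 * 1 / 10
R = 784 / 10
R = 392/5 m

392/5 m


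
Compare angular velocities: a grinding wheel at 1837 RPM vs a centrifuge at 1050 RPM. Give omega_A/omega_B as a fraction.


Given: RPM_A = 1837, RPM_B = 1050
omega = 2*pi*RPM/60, so omega_A/omega_B = RPM_A / RPM_B
omega_A/omega_B = 1837 / 1050
omega_A/omega_B = 1837/1050

1837/1050


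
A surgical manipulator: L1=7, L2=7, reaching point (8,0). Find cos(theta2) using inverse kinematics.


Given: L1 = 7, L2 = 7, target (x, y) = (8, 0)
Using cos(theta2) = (x^2 + y^2 - L1^2 - L2^2) / (2*L1*L2)
x^2 + y^2 = 8^2 + 0 = 64
L1^2 + L2^2 = 49 + 49 = 98
Numerator = 64 - 98 = -34
Denominator = 2*7*7 = 98
cos(theta2) = -34/98 = -17/49

-17/49


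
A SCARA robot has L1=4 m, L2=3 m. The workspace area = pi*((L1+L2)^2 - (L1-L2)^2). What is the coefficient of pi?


Given: L1 = 4, L2 = 3
(L1+L2)^2 = (7)^2 = 49
(L1-L2)^2 = (1)^2 = 1
Difference = 49 - 1 = 48
This equals 4*L1*L2 = 4*4*3 = 48
Workspace area = 48*pi

48


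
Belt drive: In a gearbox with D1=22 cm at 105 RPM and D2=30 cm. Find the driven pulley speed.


Given: D1 = 22 cm, w1 = 105 RPM, D2 = 30 cm
Using D1*w1 = D2*w2
w2 = D1*w1 / D2
w2 = 22*105 / 30
w2 = 2310 / 30
w2 = 77 RPM

77 RPM


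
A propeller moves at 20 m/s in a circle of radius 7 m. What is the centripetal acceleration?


Given: v = 20 m/s, r = 7 m
Using a_c = v^2 / r
a_c = 20^2 / 7
a_c = 400 / 7
a_c = 400/7 m/s^2

400/7 m/s^2


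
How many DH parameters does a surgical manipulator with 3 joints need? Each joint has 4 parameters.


Given: 3 joints, 4 DH parameters per joint (d, theta, a, alpha)
Total DH parameters = number_of_joints * 4
Total = 3 * 4
Total = 12

12


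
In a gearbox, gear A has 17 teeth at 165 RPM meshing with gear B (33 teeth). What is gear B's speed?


Given: N1 = 17 teeth, w1 = 165 RPM, N2 = 33 teeth
Using N1*w1 = N2*w2
w2 = N1*w1 / N2
w2 = 17*165 / 33
w2 = 2805 / 33
w2 = 85 RPM

85 RPM


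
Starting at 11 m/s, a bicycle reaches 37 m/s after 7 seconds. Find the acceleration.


Given: initial velocity v0 = 11 m/s, final velocity v = 37 m/s, time t = 7 s
Using a = (v - v0) / t
a = (37 - 11) / 7
a = 26 / 7
a = 26/7 m/s^2

26/7 m/s^2


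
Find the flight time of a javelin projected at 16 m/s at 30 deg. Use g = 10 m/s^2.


Given: v0 = 16 m/s, theta = 30 deg, g = 10 m/s^2
sin(30) = 1/2
Using T = 2*v0*sin(theta) / g
T = 2*16*1/2 / 10
T = 16 / 10
T = 8/5 s

8/5 s


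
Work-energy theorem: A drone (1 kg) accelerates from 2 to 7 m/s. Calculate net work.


Given: m = 1 kg, v0 = 2 m/s, v = 7 m/s
Using W = (1/2)*m*(v^2 - v0^2)
v^2 = 7^2 = 49
v0^2 = 2^2 = 4
v^2 - v0^2 = 49 - 4 = 45
W = (1/2)*1*45 = 45/2 J

45/2 J


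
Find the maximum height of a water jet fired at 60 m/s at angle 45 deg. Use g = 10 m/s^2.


Given: v0 = 60 m/s, theta = 45 deg, g = 10 m/s^2
sin^2(45) = 1/2
Using H = v0^2 * sin^2(theta) / (2*g)
H = 60^2 * 1/2 / (2*10)
H = 3600 * 1/2 / 20
H = 1800 / 20
H = 90 m

90 m


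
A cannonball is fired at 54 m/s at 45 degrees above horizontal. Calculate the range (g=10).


Given: v0 = 54 m/s, theta = 45 deg, g = 10 m/s^2
sin(2*45) = sin(90) = 1
Using R = v0^2 * sin(2*theta) / g
R = 54^2 * 1 / 10
R = 2916 / 10
R = 1458/5 m

1458/5 m


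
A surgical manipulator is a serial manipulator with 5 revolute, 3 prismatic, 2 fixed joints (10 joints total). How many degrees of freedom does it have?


Given: serial robot with 5 revolute, 3 prismatic, 2 fixed joints
DOF contribution per joint type: revolute=1, prismatic=1, spherical=3, fixed=0
DOF = 5*1 + 3*1 + 2*0
DOF = 8

8


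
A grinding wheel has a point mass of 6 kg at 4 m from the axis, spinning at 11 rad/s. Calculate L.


Given: m = 6 kg, r = 4 m, omega = 11 rad/s
For a point mass: I = m*r^2
I = 6*4^2 = 6*16 = 96
L = I*omega = 96*11
L = 1056 kg*m^2/s

1056 kg*m^2/s


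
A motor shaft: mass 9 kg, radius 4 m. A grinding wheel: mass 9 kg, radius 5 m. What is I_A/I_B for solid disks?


Given: M1=9 kg, R1=4 m, M2=9 kg, R2=5 m
For a disk: I = (1/2)*M*R^2, so I_A/I_B = (M1*R1^2)/(M2*R2^2)
M1*R1^2 = 9*16 = 144
M2*R2^2 = 9*25 = 225
I_A/I_B = 144/225 = 16/25

16/25


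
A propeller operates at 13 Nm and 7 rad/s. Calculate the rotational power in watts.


Given: tau = 13 Nm, omega = 7 rad/s
Using P = tau * omega
P = 13 * 7
P = 91 W

91 W


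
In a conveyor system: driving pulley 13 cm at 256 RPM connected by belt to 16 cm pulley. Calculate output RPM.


Given: D1 = 13 cm, w1 = 256 RPM, D2 = 16 cm
Using D1*w1 = D2*w2
w2 = D1*w1 / D2
w2 = 13*256 / 16
w2 = 3328 / 16
w2 = 208 RPM

208 RPM


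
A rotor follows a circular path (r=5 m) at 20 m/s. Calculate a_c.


Given: v = 20 m/s, r = 5 m
Using a_c = v^2 / r
a_c = 20^2 / 5
a_c = 400 / 5
a_c = 80 m/s^2

80 m/s^2


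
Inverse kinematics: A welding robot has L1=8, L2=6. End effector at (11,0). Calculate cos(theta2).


Given: L1 = 8, L2 = 6, target (x, y) = (11, 0)
Using cos(theta2) = (x^2 + y^2 - L1^2 - L2^2) / (2*L1*L2)
x^2 + y^2 = 11^2 + 0 = 121
L1^2 + L2^2 = 64 + 36 = 100
Numerator = 121 - 100 = 21
Denominator = 2*8*6 = 96
cos(theta2) = 21/96 = 7/32

7/32


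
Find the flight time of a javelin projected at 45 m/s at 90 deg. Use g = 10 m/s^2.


Given: v0 = 45 m/s, theta = 90 deg, g = 10 m/s^2
sin(90) = 1
Using T = 2*v0*sin(theta) / g
T = 2*45*1 / 10
T = 90 / 10
T = 9 s

9 s


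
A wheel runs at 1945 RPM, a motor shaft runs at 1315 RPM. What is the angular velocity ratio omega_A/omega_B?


Given: RPM_A = 1945, RPM_B = 1315
omega = 2*pi*RPM/60, so omega_A/omega_B = RPM_A / RPM_B
omega_A/omega_B = 1945 / 1315
omega_A/omega_B = 389/263

389/263


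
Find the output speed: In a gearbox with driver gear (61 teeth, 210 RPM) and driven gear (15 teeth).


Given: N1 = 61 teeth, w1 = 210 RPM, N2 = 15 teeth
Using N1*w1 = N2*w2
w2 = N1*w1 / N2
w2 = 61*210 / 15
w2 = 12810 / 15
w2 = 854 RPM

854 RPM


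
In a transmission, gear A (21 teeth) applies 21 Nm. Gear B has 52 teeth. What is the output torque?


Given: N1 = 21, N2 = 52, T1 = 21 Nm
Using T2/T1 = N2/N1
T2 = T1 * N2 / N1
T2 = 21 * 52 / 21
T2 = 1092 / 21
T2 = 52 Nm

52 Nm


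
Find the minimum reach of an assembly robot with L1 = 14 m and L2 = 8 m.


Given: L1 = 14 m, L2 = 8 m
For a 2-link planar arm, min reach = |L1 - L2| (second link folded back)
Min reach = |14 - 8|
Min reach = 6 m

6 m


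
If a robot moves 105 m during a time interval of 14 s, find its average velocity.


Given: distance d = 105 m, time t = 14 s
Using v = d / t
v = 105 / 14
v = 15/2 m/s

15/2 m/s


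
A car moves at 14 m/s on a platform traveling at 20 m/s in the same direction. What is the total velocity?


Given: object velocity = 14 m/s, platform velocity = 20 m/s (same direction)
Using classical velocity addition: v_total = v_object + v_platform
v_total = 14 + 20
v_total = 34 m/s

34 m/s


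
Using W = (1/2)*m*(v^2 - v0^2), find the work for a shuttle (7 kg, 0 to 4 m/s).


Given: m = 7 kg, v0 = 0 m/s, v = 4 m/s
Using W = (1/2)*m*(v^2 - v0^2)
v^2 = 4^2 = 16
v0^2 = 0^2 = 0
v^2 - v0^2 = 16 - 0 = 16
W = (1/2)*7*16 = 56 J

56 J


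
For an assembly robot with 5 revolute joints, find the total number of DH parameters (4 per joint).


Given: 5 joints, 4 DH parameters per joint (d, theta, a, alpha)
Total DH parameters = number_of_joints * 4
Total = 5 * 4
Total = 20

20


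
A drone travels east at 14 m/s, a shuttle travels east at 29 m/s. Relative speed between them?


Given: v_A = 14 m/s east, v_B = 29 m/s east
Both move in the same direction; relative speed = |v_A - v_B|
|14 - 29| = |-15|
= 15 m/s

15 m/s


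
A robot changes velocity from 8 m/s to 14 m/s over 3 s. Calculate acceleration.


Given: initial velocity v0 = 8 m/s, final velocity v = 14 m/s, time t = 3 s
Using a = (v - v0) / t
a = (14 - 8) / 3
a = 6 / 3
a = 2 m/s^2

2 m/s^2


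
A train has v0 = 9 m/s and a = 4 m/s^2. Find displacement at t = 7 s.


Given: v0 = 9 m/s, a = 4 m/s^2, t = 7 s
Using s = v0*t + (1/2)*a*t^2
s = 9*7 + (1/2)*4*7^2
s = 63 + (1/2)*196
s = 63 + 98
s = 161

161 m


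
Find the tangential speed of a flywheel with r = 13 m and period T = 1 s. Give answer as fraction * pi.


Given: radius r = 13 m, period T = 1 s
Using v = 2*pi*r / T
v = 2*pi*13 / 1
v = 26*pi / 1
v = 26*pi m/s

26*pi m/s


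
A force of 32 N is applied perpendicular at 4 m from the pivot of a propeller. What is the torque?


Given: F = 32 N, r = 4 m, angle = 90 deg (perpendicular)
Using tau = F * r * sin(90)
sin(90) = 1
tau = 32 * 4 * 1
tau = 128 Nm

128 Nm


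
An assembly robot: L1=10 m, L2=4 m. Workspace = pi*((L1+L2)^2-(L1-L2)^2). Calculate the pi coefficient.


Given: L1 = 10, L2 = 4
(L1+L2)^2 = (14)^2 = 196
(L1-L2)^2 = (6)^2 = 36
Difference = 196 - 36 = 160
This equals 4*L1*L2 = 4*10*4 = 160
Workspace area = 160*pi

160


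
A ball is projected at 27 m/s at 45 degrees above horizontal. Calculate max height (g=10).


Given: v0 = 27 m/s, theta = 45 deg, g = 10 m/s^2
sin^2(45) = 1/2
Using H = v0^2 * sin^2(theta) / (2*g)
H = 27^2 * 1/2 / (2*10)
H = 729 * 1/2 / 20
H = 729/2 / 20
H = 729/40 m

729/40 m


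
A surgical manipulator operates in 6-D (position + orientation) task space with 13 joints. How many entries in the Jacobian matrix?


Given: task space dimension = 6, joints = 13
Jacobian is a 6 x 13 matrix
Total entries = rows * columns
Total = 6 * 13
Total = 78

78


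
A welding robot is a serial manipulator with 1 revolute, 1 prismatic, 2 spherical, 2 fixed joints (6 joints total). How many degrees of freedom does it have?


Given: serial robot with 1 revolute, 1 prismatic, 2 spherical, 2 fixed joints
DOF contribution per joint type: revolute=1, prismatic=1, spherical=3, fixed=0
DOF = 1*1 + 1*1 + 2*3 + 2*0
DOF = 8

8


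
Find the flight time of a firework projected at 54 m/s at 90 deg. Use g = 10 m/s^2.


Given: v0 = 54 m/s, theta = 90 deg, g = 10 m/s^2
sin(90) = 1
Using T = 2*v0*sin(theta) / g
T = 2*54*1 / 10
T = 108 / 10
T = 54/5 s

54/5 s


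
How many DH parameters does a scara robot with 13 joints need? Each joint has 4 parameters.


Given: 13 joints, 4 DH parameters per joint (d, theta, a, alpha)
Total DH parameters = number_of_joints * 4
Total = 13 * 4
Total = 52

52


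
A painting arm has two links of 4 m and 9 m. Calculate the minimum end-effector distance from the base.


Given: L1 = 4 m, L2 = 9 m
For a 2-link planar arm, min reach = |L1 - L2| (second link folded back)
Min reach = |4 - 9|
Min reach = 5 m

5 m


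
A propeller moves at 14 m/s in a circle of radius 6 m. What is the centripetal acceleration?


Given: v = 14 m/s, r = 6 m
Using a_c = v^2 / r
a_c = 14^2 / 6
a_c = 196 / 6
a_c = 98/3 m/s^2

98/3 m/s^2


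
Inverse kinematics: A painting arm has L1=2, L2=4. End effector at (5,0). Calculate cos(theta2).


Given: L1 = 2, L2 = 4, target (x, y) = (5, 0)
Using cos(theta2) = (x^2 + y^2 - L1^2 - L2^2) / (2*L1*L2)
x^2 + y^2 = 5^2 + 0 = 25
L1^2 + L2^2 = 4 + 16 = 20
Numerator = 25 - 20 = 5
Denominator = 2*2*4 = 16
cos(theta2) = 5/16 = 5/16

5/16


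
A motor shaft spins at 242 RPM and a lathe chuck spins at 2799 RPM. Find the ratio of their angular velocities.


Given: RPM_A = 242, RPM_B = 2799
omega = 2*pi*RPM/60, so omega_A/omega_B = RPM_A / RPM_B
omega_A/omega_B = 242 / 2799
omega_A/omega_B = 242/2799

242/2799


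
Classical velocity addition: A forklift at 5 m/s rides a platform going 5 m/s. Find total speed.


Given: object velocity = 5 m/s, platform velocity = 5 m/s (same direction)
Using classical velocity addition: v_total = v_object + v_platform
v_total = 5 + 5
v_total = 10 m/s

10 m/s


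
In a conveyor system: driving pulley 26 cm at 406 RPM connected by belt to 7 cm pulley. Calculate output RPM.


Given: D1 = 26 cm, w1 = 406 RPM, D2 = 7 cm
Using D1*w1 = D2*w2
w2 = D1*w1 / D2
w2 = 26*406 / 7
w2 = 10556 / 7
w2 = 1508 RPM

1508 RPM


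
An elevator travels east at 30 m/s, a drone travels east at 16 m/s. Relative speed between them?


Given: v_A = 30 m/s east, v_B = 16 m/s east
Both move in the same direction; relative speed = |v_A - v_B|
|30 - 16| = |14|
= 14 m/s

14 m/s


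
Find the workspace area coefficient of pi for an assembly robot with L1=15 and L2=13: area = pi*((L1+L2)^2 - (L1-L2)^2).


Given: L1 = 15, L2 = 13
(L1+L2)^2 = (28)^2 = 784
(L1-L2)^2 = (2)^2 = 4
Difference = 784 - 4 = 780
This equals 4*L1*L2 = 4*15*13 = 780
Workspace area = 780*pi

780


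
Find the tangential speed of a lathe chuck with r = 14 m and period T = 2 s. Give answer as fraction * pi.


Given: radius r = 14 m, period T = 2 s
Using v = 2*pi*r / T
v = 2*pi*14 / 2
v = 28*pi / 2
v = 14*pi m/s

14*pi m/s


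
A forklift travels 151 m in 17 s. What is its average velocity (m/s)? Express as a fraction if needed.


Given: distance d = 151 m, time t = 17 s
Using v = d / t
v = 151 / 17
v = 151/17 m/s

151/17 m/s


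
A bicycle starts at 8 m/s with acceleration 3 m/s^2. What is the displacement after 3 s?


Given: v0 = 8 m/s, a = 3 m/s^2, t = 3 s
Using s = v0*t + (1/2)*a*t^2
s = 8*3 + (1/2)*3*3^2
s = 24 + (1/2)*27
s = 24 + 27/2
s = 75/2

75/2 m


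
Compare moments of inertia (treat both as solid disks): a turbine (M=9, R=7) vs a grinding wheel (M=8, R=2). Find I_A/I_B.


Given: M1=9 kg, R1=7 m, M2=8 kg, R2=2 m
For a disk: I = (1/2)*M*R^2, so I_A/I_B = (M1*R1^2)/(M2*R2^2)
M1*R1^2 = 9*49 = 441
M2*R2^2 = 8*4 = 32
I_A/I_B = 441/32 = 441/32

441/32


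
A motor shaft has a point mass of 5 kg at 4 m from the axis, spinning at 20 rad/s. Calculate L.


Given: m = 5 kg, r = 4 m, omega = 20 rad/s
For a point mass: I = m*r^2
I = 5*4^2 = 5*16 = 80
L = I*omega = 80*20
L = 1600 kg*m^2/s

1600 kg*m^2/s


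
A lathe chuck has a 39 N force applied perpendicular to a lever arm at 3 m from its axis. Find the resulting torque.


Given: F = 39 N, r = 3 m, angle = 90 deg (perpendicular)
Using tau = F * r * sin(90)
sin(90) = 1
tau = 39 * 3 * 1
tau = 117 Nm

117 Nm


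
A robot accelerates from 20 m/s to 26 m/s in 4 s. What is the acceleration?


Given: initial velocity v0 = 20 m/s, final velocity v = 26 m/s, time t = 4 s
Using a = (v - v0) / t
a = (26 - 20) / 4
a = 6 / 4
a = 3/2 m/s^2

3/2 m/s^2


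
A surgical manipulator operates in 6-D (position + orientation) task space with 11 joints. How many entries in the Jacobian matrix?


Given: task space dimension = 6, joints = 11
Jacobian is a 6 x 11 matrix
Total entries = rows * columns
Total = 6 * 11
Total = 66

66


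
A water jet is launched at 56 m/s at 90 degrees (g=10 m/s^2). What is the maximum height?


Given: v0 = 56 m/s, theta = 90 deg, g = 10 m/s^2
sin^2(90) = 1
Using H = v0^2 * sin^2(theta) / (2*g)
H = 56^2 * 1 / (2*10)
H = 3136 * 1 / 20
H = 3136 / 20
H = 784/5 m

784/5 m


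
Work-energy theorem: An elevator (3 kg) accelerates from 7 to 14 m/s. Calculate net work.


Given: m = 3 kg, v0 = 7 m/s, v = 14 m/s
Using W = (1/2)*m*(v^2 - v0^2)
v^2 = 14^2 = 196
v0^2 = 7^2 = 49
v^2 - v0^2 = 196 - 49 = 147
W = (1/2)*3*147 = 441/2 J

441/2 J


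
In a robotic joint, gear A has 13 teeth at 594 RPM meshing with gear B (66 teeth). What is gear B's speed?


Given: N1 = 13 teeth, w1 = 594 RPM, N2 = 66 teeth
Using N1*w1 = N2*w2
w2 = N1*w1 / N2
w2 = 13*594 / 66
w2 = 7722 / 66
w2 = 117 RPM

117 RPM


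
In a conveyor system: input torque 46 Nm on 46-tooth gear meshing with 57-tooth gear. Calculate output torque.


Given: N1 = 46, N2 = 57, T1 = 46 Nm
Using T2/T1 = N2/N1
T2 = T1 * N2 / N1
T2 = 46 * 57 / 46
T2 = 2622 / 46
T2 = 57 Nm

57 Nm


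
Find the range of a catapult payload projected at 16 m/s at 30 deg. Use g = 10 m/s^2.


Given: v0 = 16 m/s, theta = 30 deg, g = 10 m/s^2
sin(2*30) = sin(60) = sqrt(3)/2
Using R = v0^2 * sin(2*theta) / g
R = 16^2 * (sqrt(3)/2) / 10
R = 256 * sqrt(3) / 20
R = 64/5*sqrt(3) m

64/5*sqrt(3) m


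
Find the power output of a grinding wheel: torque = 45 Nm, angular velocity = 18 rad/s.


Given: tau = 45 Nm, omega = 18 rad/s
Using P = tau * omega
P = 45 * 18
P = 810 W

810 W


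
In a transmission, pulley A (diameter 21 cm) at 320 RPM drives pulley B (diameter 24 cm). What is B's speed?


Given: D1 = 21 cm, w1 = 320 RPM, D2 = 24 cm
Using D1*w1 = D2*w2
w2 = D1*w1 / D2
w2 = 21*320 / 24
w2 = 6720 / 24
w2 = 280 RPM

280 RPM


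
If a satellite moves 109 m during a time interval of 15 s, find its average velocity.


Given: distance d = 109 m, time t = 15 s
Using v = d / t
v = 109 / 15
v = 109/15 m/s

109/15 m/s


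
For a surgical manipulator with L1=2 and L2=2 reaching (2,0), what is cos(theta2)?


Given: L1 = 2, L2 = 2, target (x, y) = (2, 0)
Using cos(theta2) = (x^2 + y^2 - L1^2 - L2^2) / (2*L1*L2)
x^2 + y^2 = 2^2 + 0 = 4
L1^2 + L2^2 = 4 + 4 = 8
Numerator = 4 - 8 = -4
Denominator = 2*2*2 = 8
cos(theta2) = -4/8 = -1/2

-1/2


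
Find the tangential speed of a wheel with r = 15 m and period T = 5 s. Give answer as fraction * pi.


Given: radius r = 15 m, period T = 5 s
Using v = 2*pi*r / T
v = 2*pi*15 / 5
v = 30*pi / 5
v = 6*pi m/s

6*pi m/s


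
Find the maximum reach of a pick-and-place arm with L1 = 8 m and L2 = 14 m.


Given: L1 = 8 m, L2 = 14 m
For a 2-link planar arm, max reach = L1 + L2 (fully extended)
Max reach = 8 + 14
Max reach = 22 m

22 m


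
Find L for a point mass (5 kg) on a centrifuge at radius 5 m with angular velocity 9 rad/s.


Given: m = 5 kg, r = 5 m, omega = 9 rad/s
For a point mass: I = m*r^2
I = 5*5^2 = 5*25 = 125
L = I*omega = 125*9
L = 1125 kg*m^2/s

1125 kg*m^2/s


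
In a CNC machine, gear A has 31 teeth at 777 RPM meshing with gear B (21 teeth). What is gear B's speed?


Given: N1 = 31 teeth, w1 = 777 RPM, N2 = 21 teeth
Using N1*w1 = N2*w2
w2 = N1*w1 / N2
w2 = 31*777 / 21
w2 = 24087 / 21
w2 = 1147 RPM

1147 RPM


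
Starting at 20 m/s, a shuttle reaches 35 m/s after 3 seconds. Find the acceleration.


Given: initial velocity v0 = 20 m/s, final velocity v = 35 m/s, time t = 3 s
Using a = (v - v0) / t
a = (35 - 20) / 3
a = 15 / 3
a = 5 m/s^2

5 m/s^2


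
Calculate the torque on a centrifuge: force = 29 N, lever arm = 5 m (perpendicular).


Given: F = 29 N, r = 5 m, angle = 90 deg (perpendicular)
Using tau = F * r * sin(90)
sin(90) = 1
tau = 29 * 5 * 1
tau = 145 Nm

145 Nm


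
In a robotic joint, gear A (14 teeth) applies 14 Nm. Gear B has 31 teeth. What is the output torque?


Given: N1 = 14, N2 = 31, T1 = 14 Nm
Using T2/T1 = N2/N1
T2 = T1 * N2 / N1
T2 = 14 * 31 / 14
T2 = 434 / 14
T2 = 31 Nm

31 Nm


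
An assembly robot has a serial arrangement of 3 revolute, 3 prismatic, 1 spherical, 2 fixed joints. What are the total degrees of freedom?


Given: serial robot with 3 revolute, 3 prismatic, 1 spherical, 2 fixed joints
DOF contribution per joint type: revolute=1, prismatic=1, spherical=3, fixed=0
DOF = 3*1 + 3*1 + 1*3 + 2*0
DOF = 9

9


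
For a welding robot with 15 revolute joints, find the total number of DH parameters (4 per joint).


Given: 15 joints, 4 DH parameters per joint (d, theta, a, alpha)
Total DH parameters = number_of_joints * 4
Total = 15 * 4
Total = 60

60


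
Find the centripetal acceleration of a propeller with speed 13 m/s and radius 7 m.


Given: v = 13 m/s, r = 7 m
Using a_c = v^2 / r
a_c = 13^2 / 7
a_c = 169 / 7
a_c = 169/7 m/s^2

169/7 m/s^2


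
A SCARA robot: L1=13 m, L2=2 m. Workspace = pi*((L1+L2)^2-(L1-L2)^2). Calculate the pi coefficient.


Given: L1 = 13, L2 = 2
(L1+L2)^2 = (15)^2 = 225
(L1-L2)^2 = (11)^2 = 121
Difference = 225 - 121 = 104
This equals 4*L1*L2 = 4*13*2 = 104
Workspace area = 104*pi

104


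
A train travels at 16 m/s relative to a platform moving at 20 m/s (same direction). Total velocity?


Given: object velocity = 16 m/s, platform velocity = 20 m/s (same direction)
Using classical velocity addition: v_total = v_object + v_platform
v_total = 16 + 20
v_total = 36 m/s

36 m/s


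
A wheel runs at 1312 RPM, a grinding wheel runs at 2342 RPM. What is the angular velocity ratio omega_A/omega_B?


Given: RPM_A = 1312, RPM_B = 2342
omega = 2*pi*RPM/60, so omega_A/omega_B = RPM_A / RPM_B
omega_A/omega_B = 1312 / 2342
omega_A/omega_B = 656/1171

656/1171


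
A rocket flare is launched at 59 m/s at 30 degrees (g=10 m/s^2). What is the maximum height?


Given: v0 = 59 m/s, theta = 30 deg, g = 10 m/s^2
sin^2(30) = 1/4
Using H = v0^2 * sin^2(theta) / (2*g)
H = 59^2 * 1/4 / (2*10)
H = 3481 * 1/4 / 20
H = 3481/4 / 20
H = 3481/80 m

3481/80 m


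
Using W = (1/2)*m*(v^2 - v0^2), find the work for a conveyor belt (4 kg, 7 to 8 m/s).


Given: m = 4 kg, v0 = 7 m/s, v = 8 m/s
Using W = (1/2)*m*(v^2 - v0^2)
v^2 = 8^2 = 64
v0^2 = 7^2 = 49
v^2 - v0^2 = 64 - 49 = 15
W = (1/2)*4*15 = 30 J

30 J


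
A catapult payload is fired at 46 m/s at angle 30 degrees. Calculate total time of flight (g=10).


Given: v0 = 46 m/s, theta = 30 deg, g = 10 m/s^2
sin(30) = 1/2
Using T = 2*v0*sin(theta) / g
T = 2*46*1/2 / 10
T = 46 / 10
T = 23/5 s

23/5 s


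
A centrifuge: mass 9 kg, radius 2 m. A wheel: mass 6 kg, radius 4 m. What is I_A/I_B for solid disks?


Given: M1=9 kg, R1=2 m, M2=6 kg, R2=4 m
For a disk: I = (1/2)*M*R^2, so I_A/I_B = (M1*R1^2)/(M2*R2^2)
M1*R1^2 = 9*4 = 36
M2*R2^2 = 6*16 = 96
I_A/I_B = 36/96 = 3/8

3/8


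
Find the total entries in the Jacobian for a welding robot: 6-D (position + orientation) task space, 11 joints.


Given: task space dimension = 6, joints = 11
Jacobian is a 6 x 11 matrix
Total entries = rows * columns
Total = 6 * 11
Total = 66

66


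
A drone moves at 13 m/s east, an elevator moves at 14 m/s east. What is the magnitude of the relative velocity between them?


Given: v_A = 13 m/s east, v_B = 14 m/s east
Both move in the same direction; relative speed = |v_A - v_B|
|13 - 14| = |-1|
= 1 m/s

1 m/s


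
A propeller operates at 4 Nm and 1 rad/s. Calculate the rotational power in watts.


Given: tau = 4 Nm, omega = 1 rad/s
Using P = tau * omega
P = 4 * 1
P = 4 W

4 W


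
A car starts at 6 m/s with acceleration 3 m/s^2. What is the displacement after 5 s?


Given: v0 = 6 m/s, a = 3 m/s^2, t = 5 s
Using s = v0*t + (1/2)*a*t^2
s = 6*5 + (1/2)*3*5^2
s = 30 + (1/2)*75
s = 30 + 75/2
s = 135/2

135/2 m


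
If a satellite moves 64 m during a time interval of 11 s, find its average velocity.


Given: distance d = 64 m, time t = 11 s
Using v = d / t
v = 64 / 11
v = 64/11 m/s

64/11 m/s


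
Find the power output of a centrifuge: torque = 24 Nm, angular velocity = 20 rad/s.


Given: tau = 24 Nm, omega = 20 rad/s
Using P = tau * omega
P = 24 * 20
P = 480 W

480 W


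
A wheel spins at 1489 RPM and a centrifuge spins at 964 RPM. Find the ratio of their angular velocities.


Given: RPM_A = 1489, RPM_B = 964
omega = 2*pi*RPM/60, so omega_A/omega_B = RPM_A / RPM_B
omega_A/omega_B = 1489 / 964
omega_A/omega_B = 1489/964

1489/964


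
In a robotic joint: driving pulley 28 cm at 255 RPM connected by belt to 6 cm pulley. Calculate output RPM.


Given: D1 = 28 cm, w1 = 255 RPM, D2 = 6 cm
Using D1*w1 = D2*w2
w2 = D1*w1 / D2
w2 = 28*255 / 6
w2 = 7140 / 6
w2 = 1190 RPM

1190 RPM


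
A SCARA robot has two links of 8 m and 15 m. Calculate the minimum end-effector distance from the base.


Given: L1 = 8 m, L2 = 15 m
For a 2-link planar arm, min reach = |L1 - L2| (second link folded back)
Min reach = |8 - 15|
Min reach = 7 m

7 m


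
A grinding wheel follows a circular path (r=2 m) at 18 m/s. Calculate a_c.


Given: v = 18 m/s, r = 2 m
Using a_c = v^2 / r
a_c = 18^2 / 2
a_c = 324 / 2
a_c = 162 m/s^2

162 m/s^2


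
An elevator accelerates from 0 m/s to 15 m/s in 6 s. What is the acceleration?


Given: initial velocity v0 = 0 m/s, final velocity v = 15 m/s, time t = 6 s
Using a = (v - v0) / t
a = (15 - 0) / 6
a = 15 / 6
a = 5/2 m/s^2

5/2 m/s^2


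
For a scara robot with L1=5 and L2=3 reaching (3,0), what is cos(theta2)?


Given: L1 = 5, L2 = 3, target (x, y) = (3, 0)
Using cos(theta2) = (x^2 + y^2 - L1^2 - L2^2) / (2*L1*L2)
x^2 + y^2 = 3^2 + 0 = 9
L1^2 + L2^2 = 25 + 9 = 34
Numerator = 9 - 34 = -25
Denominator = 2*5*3 = 30
cos(theta2) = -25/30 = -5/6

-5/6


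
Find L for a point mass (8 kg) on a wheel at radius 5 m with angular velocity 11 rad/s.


Given: m = 8 kg, r = 5 m, omega = 11 rad/s
For a point mass: I = m*r^2
I = 8*5^2 = 8*25 = 200
L = I*omega = 200*11
L = 2200 kg*m^2/s

2200 kg*m^2/s


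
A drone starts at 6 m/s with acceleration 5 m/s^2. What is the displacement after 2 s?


Given: v0 = 6 m/s, a = 5 m/s^2, t = 2 s
Using s = v0*t + (1/2)*a*t^2
s = 6*2 + (1/2)*5*2^2
s = 12 + (1/2)*20
s = 12 + 10
s = 22

22 m


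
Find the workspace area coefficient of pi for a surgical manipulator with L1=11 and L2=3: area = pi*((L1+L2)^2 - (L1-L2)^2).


Given: L1 = 11, L2 = 3
(L1+L2)^2 = (14)^2 = 196
(L1-L2)^2 = (8)^2 = 64
Difference = 196 - 64 = 132
This equals 4*L1*L2 = 4*11*3 = 132
Workspace area = 132*pi

132


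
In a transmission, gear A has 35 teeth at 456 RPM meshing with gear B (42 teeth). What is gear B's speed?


Given: N1 = 35 teeth, w1 = 456 RPM, N2 = 42 teeth
Using N1*w1 = N2*w2
w2 = N1*w1 / N2
w2 = 35*456 / 42
w2 = 15960 / 42
w2 = 380 RPM

380 RPM


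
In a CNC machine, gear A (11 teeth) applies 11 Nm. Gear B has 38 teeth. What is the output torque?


Given: N1 = 11, N2 = 38, T1 = 11 Nm
Using T2/T1 = N2/N1
T2 = T1 * N2 / N1
T2 = 11 * 38 / 11
T2 = 418 / 11
T2 = 38 Nm

38 Nm


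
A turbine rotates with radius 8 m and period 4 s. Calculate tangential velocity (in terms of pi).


Given: radius r = 8 m, period T = 4 s
Using v = 2*pi*r / T
v = 2*pi*8 / 4
v = 16*pi / 4
v = 4*pi m/s

4*pi m/s


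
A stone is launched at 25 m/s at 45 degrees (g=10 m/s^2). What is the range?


Given: v0 = 25 m/s, theta = 45 deg, g = 10 m/s^2
sin(2*45) = sin(90) = 1
Using R = v0^2 * sin(2*theta) / g
R = 25^2 * 1 / 10
R = 625 / 10
R = 125/2 m

125/2 m


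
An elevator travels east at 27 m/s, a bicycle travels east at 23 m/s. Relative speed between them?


Given: v_A = 27 m/s east, v_B = 23 m/s east
Both move in the same direction; relative speed = |v_A - v_B|
|27 - 23| = |4|
= 4 m/s

4 m/s


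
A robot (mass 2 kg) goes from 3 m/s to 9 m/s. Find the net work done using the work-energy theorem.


Given: m = 2 kg, v0 = 3 m/s, v = 9 m/s
Using W = (1/2)*m*(v^2 - v0^2)
v^2 = 9^2 = 81
v0^2 = 3^2 = 9
v^2 - v0^2 = 81 - 9 = 72
W = (1/2)*2*72 = 72 J

72 J


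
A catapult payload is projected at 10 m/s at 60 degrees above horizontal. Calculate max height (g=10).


Given: v0 = 10 m/s, theta = 60 deg, g = 10 m/s^2
sin^2(60) = 3/4
Using H = v0^2 * sin^2(theta) / (2*g)
H = 10^2 * 3/4 / (2*10)
H = 100 * 3/4 / 20
H = 75 / 20
H = 15/4 m

15/4 m


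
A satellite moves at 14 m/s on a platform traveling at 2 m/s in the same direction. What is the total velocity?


Given: object velocity = 14 m/s, platform velocity = 2 m/s (same direction)
Using classical velocity addition: v_total = v_object + v_platform
v_total = 14 + 2
v_total = 16 m/s

16 m/s


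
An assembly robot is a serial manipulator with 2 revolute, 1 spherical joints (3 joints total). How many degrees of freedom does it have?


Given: serial robot with 2 revolute, 1 spherical joints
DOF contribution per joint type: revolute=1, prismatic=1, spherical=3, fixed=0
DOF = 2*1 + 1*3
DOF = 5

5


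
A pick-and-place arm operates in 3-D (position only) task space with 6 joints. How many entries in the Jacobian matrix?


Given: task space dimension = 3, joints = 6
Jacobian is a 3 x 6 matrix
Total entries = rows * columns
Total = 3 * 6
Total = 18

18


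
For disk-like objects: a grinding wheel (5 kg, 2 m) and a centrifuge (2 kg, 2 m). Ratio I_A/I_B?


Given: M1=5 kg, R1=2 m, M2=2 kg, R2=2 m
For a disk: I = (1/2)*M*R^2, so I_A/I_B = (M1*R1^2)/(M2*R2^2)
M1*R1^2 = 5*4 = 20
M2*R2^2 = 2*4 = 8
I_A/I_B = 20/8 = 5/2

5/2


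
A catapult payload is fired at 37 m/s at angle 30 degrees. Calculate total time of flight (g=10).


Given: v0 = 37 m/s, theta = 30 deg, g = 10 m/s^2
sin(30) = 1/2
Using T = 2*v0*sin(theta) / g
T = 2*37*1/2 / 10
T = 37 / 10
T = 37/10 s

37/10 s


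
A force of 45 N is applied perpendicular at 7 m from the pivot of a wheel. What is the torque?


Given: F = 45 N, r = 7 m, angle = 90 deg (perpendicular)
Using tau = F * r * sin(90)
sin(90) = 1
tau = 45 * 7 * 1
tau = 315 Nm

315 Nm


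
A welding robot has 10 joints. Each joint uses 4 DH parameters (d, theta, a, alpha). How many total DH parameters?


Given: 10 joints, 4 DH parameters per joint (d, theta, a, alpha)
Total DH parameters = number_of_joints * 4
Total = 10 * 4
Total = 40

40


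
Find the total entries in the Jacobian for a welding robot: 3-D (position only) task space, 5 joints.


Given: task space dimension = 3, joints = 5
Jacobian is a 3 x 5 matrix
Total entries = rows * columns
Total = 3 * 5
Total = 15

15


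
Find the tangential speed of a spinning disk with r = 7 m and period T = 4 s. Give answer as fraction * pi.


Given: radius r = 7 m, period T = 4 s
Using v = 2*pi*r / T
v = 2*pi*7 / 4
v = 14*pi / 4
v = 7/2*pi m/s

7/2*pi m/s


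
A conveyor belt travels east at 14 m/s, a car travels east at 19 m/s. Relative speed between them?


Given: v_A = 14 m/s east, v_B = 19 m/s east
Both move in the same direction; relative speed = |v_A - v_B|
|14 - 19| = |-5|
= 5 m/s

5 m/s


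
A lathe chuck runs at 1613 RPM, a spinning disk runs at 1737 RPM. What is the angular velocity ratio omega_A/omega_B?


Given: RPM_A = 1613, RPM_B = 1737
omega = 2*pi*RPM/60, so omega_A/omega_B = RPM_A / RPM_B
omega_A/omega_B = 1613 / 1737
omega_A/omega_B = 1613/1737

1613/1737


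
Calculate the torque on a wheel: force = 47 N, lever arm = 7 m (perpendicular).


Given: F = 47 N, r = 7 m, angle = 90 deg (perpendicular)
Using tau = F * r * sin(90)
sin(90) = 1
tau = 47 * 7 * 1
tau = 329 Nm

329 Nm


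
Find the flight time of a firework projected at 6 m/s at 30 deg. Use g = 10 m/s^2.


Given: v0 = 6 m/s, theta = 30 deg, g = 10 m/s^2
sin(30) = 1/2
Using T = 2*v0*sin(theta) / g
T = 2*6*1/2 / 10
T = 6 / 10
T = 3/5 s

3/5 s


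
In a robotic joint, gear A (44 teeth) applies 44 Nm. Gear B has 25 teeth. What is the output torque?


Given: N1 = 44, N2 = 25, T1 = 44 Nm
Using T2/T1 = N2/N1
T2 = T1 * N2 / N1
T2 = 44 * 25 / 44
T2 = 1100 / 44
T2 = 25 Nm

25 Nm


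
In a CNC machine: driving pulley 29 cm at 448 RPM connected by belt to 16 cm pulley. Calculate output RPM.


Given: D1 = 29 cm, w1 = 448 RPM, D2 = 16 cm
Using D1*w1 = D2*w2
w2 = D1*w1 / D2
w2 = 29*448 / 16
w2 = 12992 / 16
w2 = 812 RPM

812 RPM


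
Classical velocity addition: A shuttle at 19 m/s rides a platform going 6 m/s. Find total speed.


Given: object velocity = 19 m/s, platform velocity = 6 m/s (same direction)
Using classical velocity addition: v_total = v_object + v_platform
v_total = 19 + 6
v_total = 25 m/s

25 m/s


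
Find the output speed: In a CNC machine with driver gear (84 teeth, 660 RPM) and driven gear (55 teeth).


Given: N1 = 84 teeth, w1 = 660 RPM, N2 = 55 teeth
Using N1*w1 = N2*w2
w2 = N1*w1 / N2
w2 = 84*660 / 55
w2 = 55440 / 55
w2 = 1008 RPM

1008 RPM


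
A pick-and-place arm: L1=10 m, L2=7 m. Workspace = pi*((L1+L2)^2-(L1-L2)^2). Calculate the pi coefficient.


Given: L1 = 10, L2 = 7
(L1+L2)^2 = (17)^2 = 289
(L1-L2)^2 = (3)^2 = 9
Difference = 289 - 9 = 280
This equals 4*L1*L2 = 4*10*7 = 280
Workspace area = 280*pi

280


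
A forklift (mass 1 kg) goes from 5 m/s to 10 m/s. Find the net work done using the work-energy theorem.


Given: m = 1 kg, v0 = 5 m/s, v = 10 m/s
Using W = (1/2)*m*(v^2 - v0^2)
v^2 = 10^2 = 100
v0^2 = 5^2 = 25
v^2 - v0^2 = 100 - 25 = 75
W = (1/2)*1*75 = 75/2 J

75/2 J


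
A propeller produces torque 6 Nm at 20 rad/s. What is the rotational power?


Given: tau = 6 Nm, omega = 20 rad/s
Using P = tau * omega
P = 6 * 20
P = 120 W

120 W


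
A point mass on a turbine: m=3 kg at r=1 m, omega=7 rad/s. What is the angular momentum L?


Given: m = 3 kg, r = 1 m, omega = 7 rad/s
For a point mass: I = m*r^2
I = 3*1^2 = 3*1 = 3
L = I*omega = 3*7
L = 21 kg*m^2/s

21 kg*m^2/s


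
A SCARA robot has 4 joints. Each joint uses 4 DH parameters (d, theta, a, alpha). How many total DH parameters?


Given: 4 joints, 4 DH parameters per joint (d, theta, a, alpha)
Total DH parameters = number_of_joints * 4
Total = 4 * 4
Total = 16

16


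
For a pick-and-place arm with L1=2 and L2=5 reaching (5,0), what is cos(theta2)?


Given: L1 = 2, L2 = 5, target (x, y) = (5, 0)
Using cos(theta2) = (x^2 + y^2 - L1^2 - L2^2) / (2*L1*L2)
x^2 + y^2 = 5^2 + 0 = 25
L1^2 + L2^2 = 4 + 25 = 29
Numerator = 25 - 29 = -4
Denominator = 2*2*5 = 20
cos(theta2) = -4/20 = -1/5

-1/5


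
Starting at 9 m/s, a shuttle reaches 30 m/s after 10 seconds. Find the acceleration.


Given: initial velocity v0 = 9 m/s, final velocity v = 30 m/s, time t = 10 s
Using a = (v - v0) / t
a = (30 - 9) / 10
a = 21 / 10
a = 21/10 m/s^2

21/10 m/s^2


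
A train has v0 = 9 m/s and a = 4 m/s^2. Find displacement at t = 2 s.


Given: v0 = 9 m/s, a = 4 m/s^2, t = 2 s
Using s = v0*t + (1/2)*a*t^2
s = 9*2 + (1/2)*4*2^2
s = 18 + (1/2)*16
s = 18 + 8
s = 26

26 m


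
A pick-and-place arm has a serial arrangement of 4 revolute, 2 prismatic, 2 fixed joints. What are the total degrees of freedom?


Given: serial robot with 4 revolute, 2 prismatic, 2 fixed joints
DOF contribution per joint type: revolute=1, prismatic=1, spherical=3, fixed=0
DOF = 4*1 + 2*1 + 2*0
DOF = 6

6


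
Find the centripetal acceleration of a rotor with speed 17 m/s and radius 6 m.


Given: v = 17 m/s, r = 6 m
Using a_c = v^2 / r
a_c = 17^2 / 6
a_c = 289 / 6
a_c = 289/6 m/s^2

289/6 m/s^2


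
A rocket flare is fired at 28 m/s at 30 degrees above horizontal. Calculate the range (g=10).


Given: v0 = 28 m/s, theta = 30 deg, g = 10 m/s^2
sin(2*30) = sin(60) = sqrt(3)/2
Using R = v0^2 * sin(2*theta) / g
R = 28^2 * (sqrt(3)/2) / 10
R = 784 * sqrt(3) / 20
R = 196/5*sqrt(3) m

196/5*sqrt(3) m


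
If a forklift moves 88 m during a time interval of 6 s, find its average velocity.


Given: distance d = 88 m, time t = 6 s
Using v = d / t
v = 88 / 6
v = 44/3 m/s

44/3 m/s


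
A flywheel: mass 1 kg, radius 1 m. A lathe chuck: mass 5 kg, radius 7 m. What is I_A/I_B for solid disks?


Given: M1=1 kg, R1=1 m, M2=5 kg, R2=7 m
For a disk: I = (1/2)*M*R^2, so I_A/I_B = (M1*R1^2)/(M2*R2^2)
M1*R1^2 = 1*1 = 1
M2*R2^2 = 5*49 = 245
I_A/I_B = 1/245 = 1/245

1/245


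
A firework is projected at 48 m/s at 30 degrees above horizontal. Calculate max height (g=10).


Given: v0 = 48 m/s, theta = 30 deg, g = 10 m/s^2
sin^2(30) = 1/4
Using H = v0^2 * sin^2(theta) / (2*g)
H = 48^2 * 1/4 / (2*10)
H = 2304 * 1/4 / 20
H = 576 / 20
H = 144/5 m

144/5 m


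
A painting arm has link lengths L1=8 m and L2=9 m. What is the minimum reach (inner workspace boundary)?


Given: L1 = 8 m, L2 = 9 m
For a 2-link planar arm, min reach = |L1 - L2| (second link folded back)
Min reach = |8 - 9|
Min reach = 1 m

1 m


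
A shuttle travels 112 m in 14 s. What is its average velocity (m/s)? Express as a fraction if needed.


Given: distance d = 112 m, time t = 14 s
Using v = d / t
v = 112 / 14
v = 8 m/s

8 m/s


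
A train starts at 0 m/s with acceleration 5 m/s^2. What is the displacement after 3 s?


Given: v0 = 0 m/s, a = 5 m/s^2, t = 3 s
Using s = v0*t + (1/2)*a*t^2
s = 0*3 + (1/2)*5*3^2
s = 0 + (1/2)*45
s = 0 + 45/2
s = 45/2

45/2 m


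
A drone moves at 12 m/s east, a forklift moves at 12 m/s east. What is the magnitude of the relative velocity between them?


Given: v_A = 12 m/s east, v_B = 12 m/s east
Both move in the same direction; relative speed = |v_A - v_B|
|12 - 12| = |0|
= 0 m/s

0 m/s


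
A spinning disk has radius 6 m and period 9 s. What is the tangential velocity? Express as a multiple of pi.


Given: radius r = 6 m, period T = 9 s
Using v = 2*pi*r / T
v = 2*pi*6 / 9
v = 12*pi / 9
v = 4/3*pi m/s

4/3*pi m/s


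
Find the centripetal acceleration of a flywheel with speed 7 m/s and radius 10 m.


Given: v = 7 m/s, r = 10 m
Using a_c = v^2 / r
a_c = 7^2 / 10
a_c = 49 / 10
a_c = 49/10 m/s^2

49/10 m/s^2


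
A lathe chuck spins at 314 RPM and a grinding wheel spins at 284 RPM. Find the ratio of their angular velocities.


Given: RPM_A = 314, RPM_B = 284
omega = 2*pi*RPM/60, so omega_A/omega_B = RPM_A / RPM_B
omega_A/omega_B = 314 / 284
omega_A/omega_B = 157/142

157/142


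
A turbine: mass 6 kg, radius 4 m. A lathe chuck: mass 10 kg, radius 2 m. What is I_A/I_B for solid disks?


Given: M1=6 kg, R1=4 m, M2=10 kg, R2=2 m
For a disk: I = (1/2)*M*R^2, so I_A/I_B = (M1*R1^2)/(M2*R2^2)
M1*R1^2 = 6*16 = 96
M2*R2^2 = 10*4 = 40
I_A/I_B = 96/40 = 12/5

12/5


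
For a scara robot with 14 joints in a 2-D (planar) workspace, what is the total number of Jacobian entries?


Given: task space dimension = 2, joints = 14
Jacobian is a 2 x 14 matrix
Total entries = rows * columns
Total = 2 * 14
Total = 28

28


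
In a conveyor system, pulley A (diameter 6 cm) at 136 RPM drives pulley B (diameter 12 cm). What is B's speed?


Given: D1 = 6 cm, w1 = 136 RPM, D2 = 12 cm
Using D1*w1 = D2*w2
w2 = D1*w1 / D2
w2 = 6*136 / 12
w2 = 816 / 12
w2 = 68 RPM

68 RPM


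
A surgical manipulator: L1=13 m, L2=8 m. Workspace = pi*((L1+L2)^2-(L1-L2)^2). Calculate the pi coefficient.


Given: L1 = 13, L2 = 8
(L1+L2)^2 = (21)^2 = 441
(L1-L2)^2 = (5)^2 = 25
Difference = 441 - 25 = 416
This equals 4*L1*L2 = 4*13*8 = 416
Workspace area = 416*pi

416


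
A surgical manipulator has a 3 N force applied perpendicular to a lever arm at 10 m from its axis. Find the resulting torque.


Given: F = 3 N, r = 10 m, angle = 90 deg (perpendicular)
Using tau = F * r * sin(90)
sin(90) = 1
tau = 3 * 10 * 1
tau = 30 Nm

30 Nm


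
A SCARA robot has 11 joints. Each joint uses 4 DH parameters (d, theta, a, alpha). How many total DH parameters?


Given: 11 joints, 4 DH parameters per joint (d, theta, a, alpha)
Total DH parameters = number_of_joints * 4
Total = 11 * 4
Total = 44

44


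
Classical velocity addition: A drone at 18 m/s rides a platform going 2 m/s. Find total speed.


Given: object velocity = 18 m/s, platform velocity = 2 m/s (same direction)
Using classical velocity addition: v_total = v_object + v_platform
v_total = 18 + 2
v_total = 20 m/s

20 m/s


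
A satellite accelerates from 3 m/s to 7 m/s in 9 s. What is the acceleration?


Given: initial velocity v0 = 3 m/s, final velocity v = 7 m/s, time t = 9 s
Using a = (v - v0) / t
a = (7 - 3) / 9
a = 4 / 9
a = 4/9 m/s^2

4/9 m/s^2


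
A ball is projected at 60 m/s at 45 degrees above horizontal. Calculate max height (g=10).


Given: v0 = 60 m/s, theta = 45 deg, g = 10 m/s^2
sin^2(45) = 1/2
Using H = v0^2 * sin^2(theta) / (2*g)
H = 60^2 * 1/2 / (2*10)
H = 3600 * 1/2 / 20
H = 1800 / 20
H = 90 m

90 m


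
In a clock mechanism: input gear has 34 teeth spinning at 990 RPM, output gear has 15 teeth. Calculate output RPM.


Given: N1 = 34 teeth, w1 = 990 RPM, N2 = 15 teeth
Using N1*w1 = N2*w2
w2 = N1*w1 / N2
w2 = 34*990 / 15
w2 = 33660 / 15
w2 = 2244 RPM

2244 RPM


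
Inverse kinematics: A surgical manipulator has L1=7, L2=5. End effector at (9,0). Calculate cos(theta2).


Given: L1 = 7, L2 = 5, target (x, y) = (9, 0)
Using cos(theta2) = (x^2 + y^2 - L1^2 - L2^2) / (2*L1*L2)
x^2 + y^2 = 9^2 + 0 = 81
L1^2 + L2^2 = 49 + 25 = 74
Numerator = 81 - 74 = 7
Denominator = 2*7*5 = 70
cos(theta2) = 7/70 = 1/10

1/10
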